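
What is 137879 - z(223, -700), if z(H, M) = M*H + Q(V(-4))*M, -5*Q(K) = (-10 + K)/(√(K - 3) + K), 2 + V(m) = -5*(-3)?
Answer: 15579067/53 + 140*√10/53 ≈ 2.9395e+5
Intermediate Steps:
V(m) = 13 (V(m) = -2 - 5*(-3) = -2 + 15 = 13)
Q(K) = -(-10 + K)/(5*(K + √(-3 + K))) (Q(K) = -(-10 + K)/(5*(√(K - 3) + K)) = -(-10 + K)/(5*(√(-3 + K) + K)) = -(-10 + K)/(5*(K + √(-3 + K))))
z(H, M) = H*M - 3*M/(5*(13 + √10)) (z(H, M) = M*H + ((2 - ⅕*13)/(13 + √(-3 + 13)))*M = H*M + ((2 - 13/5)/(13 + √10))*M = H*M + (-⅗/(13 + √10))*M = H*M + (-3/(5*(13 + √10)))*M = H*M - 3*M/(5*(13 + √10)))
137879 - z(223, -700) = 137879 - (-13/265*(-700) + 223*(-700) + (1/265)*(-700)*√10) = 137879 - (1820/53 - 156100 - 140*√10/53) = 137879 - (-8271480/53 - 140*√10/53) = 137879 + (8271480/53 + 140*√10/53) = 15579067/53 + 140*√10/53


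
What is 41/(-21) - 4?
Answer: -125/21 ≈ -5.9524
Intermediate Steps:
41/(-21) - 4 = -1/21*41 - 4 = -41/21 - 4 = -125/21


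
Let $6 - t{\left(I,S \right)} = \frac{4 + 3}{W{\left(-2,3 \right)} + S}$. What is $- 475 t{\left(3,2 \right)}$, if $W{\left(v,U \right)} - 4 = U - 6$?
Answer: $- \frac{5225}{3} \approx -1741.7$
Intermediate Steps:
$W{\left(v,U \right)} = -2 + U$ ($W{\left(v,U \right)} = 4 + \left(U - 6\right) = 4 + \left(-6 + U\right) = -2 + U$)
$t{\left(I,S \right)} = 6 - \frac{7}{1 + S}$ ($t{\left(I,S \right)} = 6 - \frac{4 + 3}{\left(-2 + 3\right) + S} = 6 - \frac{7}{1 + S}$)
$- 475 t{\left(3,2 \right)} = - 475 \frac{-1 + 6 \cdot 2}{1 + 2} = - 475 \frac{-1 + 12}{3} = - 475 \cdot \frac{1}{3} \cdot 11 = \left(-475\right) \frac{11}{3} = - \frac{5225}{3}$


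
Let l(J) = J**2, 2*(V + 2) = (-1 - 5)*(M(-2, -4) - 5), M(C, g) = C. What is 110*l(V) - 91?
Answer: 39619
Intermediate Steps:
V = 19 (V = -2 + ((-1 - 5)*(-2 - 5))/2 = -2 + (-6*(-7))/2 = -2 + (1/2)*42 = -2 + 21 = 19)
110*l(V) - 91 = 110*19**2 - 91 = 110*361 - 91 = 39710 - 91 = 39619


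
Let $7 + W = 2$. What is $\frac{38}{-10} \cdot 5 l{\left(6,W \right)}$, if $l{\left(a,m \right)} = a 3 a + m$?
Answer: $-1957$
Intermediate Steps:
$W = -5$ ($W = -7 + 2 = -5$)
$l{\left(a,m \right)} = m + 3 a^{2}$ ($l{\left(a,m \right)} = 3 a a + m = 3 a^{2} + m = m + 3 a^{2}$)
$\frac{38}{-10} \cdot 5 l{\left(6,W \right)} = \frac{38}{-10} \cdot 5 \left(-5 + 3 \cdot 6^{2}\right) = 38 \left(- \frac{1}{10}\right) 5 \left(-5 + 3 \cdot 36\right) = \left(- \frac{19}{5}\right) 5 \left(-5 + 108\right) = \left(-19\right) 103 = -1957$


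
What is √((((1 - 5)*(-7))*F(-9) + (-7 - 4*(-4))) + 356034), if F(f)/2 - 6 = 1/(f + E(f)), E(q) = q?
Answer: √3207383/3 ≈ 596.97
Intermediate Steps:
F(f) = 12 + 1/f (F(f) = 12 + 2/(f + f) = 12 + 2/((2*f)) = 12 + 2*(1/(2*f)) = 12 + 1/f)
√((((1 - 5)*(-7))*F(-9) + (-7 - 4*(-4))) + 356034) = √((((1 - 5)*(-7))*(12 + 1/(-9)) + (-7 - 4*(-4))) + 356034) = √(((-4*(-7))*(12 - ⅑) + (-7 + 16)) + 356034) = √((28*(107/9) + 9) + 356034) = √((2996/9 + 9) + 356034) = √(3077/9 + 356034) = √(3207383/9) = √3207383/3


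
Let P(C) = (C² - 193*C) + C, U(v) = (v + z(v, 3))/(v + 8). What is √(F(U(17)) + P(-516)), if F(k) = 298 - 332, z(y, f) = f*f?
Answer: √365294 ≈ 604.40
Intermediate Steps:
z(y, f) = f²
U(v) = (9 + v)/(8 + v) (U(v) = (v + 3²)/(v + 8) = (v + 9)/(8 + v) = (9 + v)/(8 + v))
F(k) = -34
P(C) = C² - 192*C
√(F(U(17)) + P(-516)) = √(-34 - 516*(-192 - 516)) = √(-34 - 516*(-708)) = √(-34 + 365328) = √365294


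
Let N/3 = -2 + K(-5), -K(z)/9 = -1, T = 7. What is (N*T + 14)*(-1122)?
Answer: -180642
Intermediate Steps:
K(z) = 9 (K(z) = -9*(-1) = 9)
N = 21 (N = 3*(-2 + 9) = 3*7 = 21)
(N*T + 14)*(-1122) = (21*7 + 14)*(-1122) = (147 + 14)*(-1122) = 161*(-1122) = -180642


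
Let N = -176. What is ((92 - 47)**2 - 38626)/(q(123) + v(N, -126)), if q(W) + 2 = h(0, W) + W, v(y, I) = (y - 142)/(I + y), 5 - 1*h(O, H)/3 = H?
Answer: 5526751/35024 ≈ 157.80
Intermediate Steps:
h(O, H) = 15 - 3*H
v(y, I) = (-142 + y)/(I + y)
q(W) = 13 - 2*W (q(W) = -2 + ((15 - 3*W) + W) = -2 + (15 - 2*W) = 13 - 2*W)
((92 - 47)**2 - 38626)/(q(123) + v(N, -126)) = ((92 - 47)**2 - 38626)/((13 - 2*123) + (-142 - 176)/(-126 - 176)) = (45**2 - 38626)/((13 - 246) - 318/(-302)) = (2025 - 38626)/(-233 - 1/302*(-318)) = -36601/(-233 + 159/151) = -36601/(-35024/151) = -36601*(-151/35024) = 5526751/35024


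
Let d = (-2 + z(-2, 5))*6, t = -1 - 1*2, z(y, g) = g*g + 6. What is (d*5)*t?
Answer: -2610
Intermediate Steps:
z(y, g) = 6 + g**2 (z(y, g) = g**2 + 6 = 6 + g**2)
t = -3 (t = -1 - 2 = -3)
d = 174 (d = (-2 + (6 + 5**2))*6 = (-2 + (6 + 25))*6 = (-2 + 31)*6 = 29*6 = 174)
(d*5)*t = (174*5)*(-3) = 870*(-3) = -2610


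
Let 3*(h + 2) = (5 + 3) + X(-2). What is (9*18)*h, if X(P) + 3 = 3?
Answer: 108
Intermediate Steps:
X(P) = 0 (X(P) = -3 + 3 = 0)
h = ⅔ (h = -2 + ((5 + 3) + 0)/3 = -2 + (8 + 0)/3 = -2 + (⅓)*8 = -2 + 8/3 = ⅔ ≈ 0.66667)
(9*18)*h = (9*18)*(⅔) = 162*(⅔) = 108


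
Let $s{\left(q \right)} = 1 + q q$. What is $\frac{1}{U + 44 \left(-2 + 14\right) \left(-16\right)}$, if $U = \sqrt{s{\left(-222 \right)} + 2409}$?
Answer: $- \frac{4224}{35658505} - \frac{\sqrt{51694}}{71317010} \approx -0.00012165$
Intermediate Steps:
$s{\left(q \right)} = 1 + q^{2}$
$U = \sqrt{51694}$ ($U = \sqrt{\left(1 + \left(-222\right)^{2}\right) + 2409} = \sqrt{\left(1 + 49284\right) + 2409} = \sqrt{49285 + 2409} = \sqrt{51694} \approx 227.36$)
$\frac{1}{U + 44 \left(-2 + 14\right) \left(-16\right)} = \frac{1}{\sqrt{51694} + 44 \left(-2 + 14\right) \left(-16\right)} = \frac{1}{\sqrt{51694} + 44 \cdot 12 \left(-16\right)} = \frac{1}{\sqrt{51694} + 528 \left(-16\right)} = \frac{1}{\sqrt{51694} - 8448} = \frac{1}{-8448 + \sqrt{51694}}$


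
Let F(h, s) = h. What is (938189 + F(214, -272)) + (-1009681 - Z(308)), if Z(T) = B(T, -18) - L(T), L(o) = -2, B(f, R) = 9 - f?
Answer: -70981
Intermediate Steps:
Z(T) = 11 - T (Z(T) = (9 - T) - 1*(-2) = (9 - T) + 2 = 11 - T)
(938189 + F(214, -272)) + (-1009681 - Z(308)) = (938189 + 214) + (-1009681 - (11 - 1*308)) = 938403 + (-1009681 - (11 - 308)) = 938403 + (-1009681 - 1*(-297)) = 938403 + (-1009681 + 297) = 938403 - 1009384 = -70981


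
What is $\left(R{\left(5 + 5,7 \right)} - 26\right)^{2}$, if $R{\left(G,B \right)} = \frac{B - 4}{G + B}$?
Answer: $\frac{192721}{289} \approx 666.85$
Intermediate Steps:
$R{\left(G,B \right)} = \frac{-4 + B}{B + G}$
$\left(R{\left(5 + 5,7 \right)} - 26\right)^{2} = \left(\frac{-4 + 7}{7 + \left(5 + 5\right)} - 26\right)^{2} = \left(\frac{1}{7 + 10} \cdot 3 - 26\right)^{2} = \left(\frac{1}{17} \cdot 3 - 26\right)^{2} = \left(\frac{3}{17} - 26\right)^{2} = \left(- \frac{439}{17}\right)^{2} = \frac{192721}{289}$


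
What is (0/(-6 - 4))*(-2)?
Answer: 0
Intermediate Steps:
(0/(-6 - 4))*(-2) = (0/(-10))*(-2) = (0*(-1/10))*(-2) = 0*(-2) = 0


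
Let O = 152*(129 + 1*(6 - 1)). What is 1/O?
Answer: 1/20368 ≈ 4.9097e-5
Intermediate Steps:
O = 20368 (O = 152*(129 + 1*5) = 152*(129 + 5) = 152*134 = 20368)
1/O = 1/20368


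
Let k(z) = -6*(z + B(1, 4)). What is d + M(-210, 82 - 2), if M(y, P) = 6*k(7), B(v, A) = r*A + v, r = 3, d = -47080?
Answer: -47800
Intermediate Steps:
B(v, A) = v + 3*A (B(v, A) = 3*A + v = v + 3*A)
k(z) = -78 - 6*z (k(z) = -6*(z + (1 + 3*4)) = -6*(z + (1 + 12)) = -6*(z + 13) = -6*(13 + z) = -78 - 6*z)
M(y, P) = -720 (M(y, P) = 6*(-78 - 6*7) = 6*(-78 - 42) = 6*(-120) = -720)
d + M(-210, 82 - 2) = -47080 - 720 = -47800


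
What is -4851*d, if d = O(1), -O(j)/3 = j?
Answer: 14553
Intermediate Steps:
O(j) = -3*j
d = -3 (d = -3*1 = -3)
-4851*d = -4851*(-3) = 14553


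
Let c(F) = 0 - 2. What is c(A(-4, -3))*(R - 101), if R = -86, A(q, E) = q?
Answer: 374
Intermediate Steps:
c(F) = -2
c(A(-4, -3))*(R - 101) = -2*(-86 - 101) = -2*(-187) = 374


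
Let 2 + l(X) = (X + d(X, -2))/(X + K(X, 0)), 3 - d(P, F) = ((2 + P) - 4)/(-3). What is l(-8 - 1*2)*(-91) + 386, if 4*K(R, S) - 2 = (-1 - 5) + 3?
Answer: 19284/41 ≈ 470.34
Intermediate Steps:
d(P, F) = 7/3 + P/3 (d(P, F) = 3 - ((2 + P) - 4)/(-3) = 3 - (-2 + P)*(-1)/3 = 3 - (2/3 - P/3) = 3 + (-2/3 + P/3) = 7/3 + P/3)
K(R, S) = -1/4 (K(R, S) = 1/2 + ((-1 - 5) + 3)/4 = 1/2 + (-6 + 3)/4 = 1/2 + (1/4)*(-3) = 1/2 - 3/4 = -1/4)
l(X) = -2 + (7/3 + 4*X/3)/(-1/4 + X) (l(X) = -2 + (X + (7/3 + X/3))/(X - 1/4) = -2 + (7/3 + 4*X/3)/(-1/4 + X))
l(-8 - 1*2)*(-91) + 386 = (2*(17 - 4*(-8 - 1*2))/(3*(-1 + 4*(-8 - 1*2))))*(-91) + 386 = (2*(17 - 4*(-8 - 2))/(3*(-1 + 4*(-8 - 2))))*(-91) + 386 = (2*(17 - 4*(-10))/(3*(-1 + 4*(-10))))*(-91) + 386 = (2*(17 + 40)/(3*(-1 - 40)))*(-91) + 386 = ((2/3)*57/(-41))*(-91) + 386 = ((2/3)*(-1/41)*57)*(-91) + 386 = -38/41*(-91) + 386 = 3458/41 + 386 = 19284/41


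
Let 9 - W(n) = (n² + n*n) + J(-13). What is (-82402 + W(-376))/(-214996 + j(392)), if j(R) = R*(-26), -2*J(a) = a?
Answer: 38437/23704 ≈ 1.6215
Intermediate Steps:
J(a) = -a/2
j(R) = -26*R
W(n) = 5/2 - 2*n² (W(n) = 9 - ((n² + n*n) - ½*(-13)) = 9 - ((n² + n²) + 13/2) = 9 - (2*n² + 13/2) = 9 - (13/2 + 2*n²) = 9 + (-13/2 - 2*n²) = 5/2 - 2*n²)
(-82402 + W(-376))/(-214996 + j(392)) = (-82402 + (5/2 - 2*(-376)²))/(-214996 - 26*392) = (-82402 + (5/2 - 2*141376))/(-214996 - 10192) = (-82402 + (5/2 - 282752))/(-225188) = (-82402 - 565499/2)*(-1/225188) = -730303/2*(-1/225188) = 38437/23704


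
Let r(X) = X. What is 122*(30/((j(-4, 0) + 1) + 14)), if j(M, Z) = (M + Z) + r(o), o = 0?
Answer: 3660/11 ≈ 332.73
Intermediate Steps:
j(M, Z) = M + Z (j(M, Z) = (M + Z) + 0 = M + Z)
122*(30/((j(-4, 0) + 1) + 14)) = 122*(30/(((-4 + 0) + 1) + 14)) = 122*(30/((-4 + 1) + 14)) = 122*(30/(-3 + 14)) = 122*(30/11) = 3660/11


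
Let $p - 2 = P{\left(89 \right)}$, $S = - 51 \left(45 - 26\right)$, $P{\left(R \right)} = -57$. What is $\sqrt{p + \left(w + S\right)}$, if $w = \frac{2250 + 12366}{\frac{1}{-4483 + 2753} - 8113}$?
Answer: $\frac{4 i \sqrt{155924216610969}}{1559499} \approx 32.028 i$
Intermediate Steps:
$S = -969$ ($S = \left(-51\right) 19 = -969$)
$p = -55$ ($p = 2 - 57 = -55$)
$w = - \frac{2809520}{1559499}$ ($w = \frac{14616}{\frac{1}{-1730} - 8113} = \frac{14616}{- \frac{1}{1730} - 8113} = \frac{14616}{- \frac{14035491}{1730}} = 14616 \left(- \frac{1730}{14035491}\right) = - \frac{2809520}{1559499} \approx -1.8016$)
$\sqrt{p + \left(w + S\right)} = \sqrt{-55 - \frac{1513964051}{1559499}} = \sqrt{- \frac{1599736496}{1559499}} = \frac{4 i \sqrt{155924216610969}}{1559499}$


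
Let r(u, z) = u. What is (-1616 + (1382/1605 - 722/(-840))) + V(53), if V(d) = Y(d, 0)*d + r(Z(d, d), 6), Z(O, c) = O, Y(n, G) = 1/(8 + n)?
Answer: -4277615897/2741340 ≈ -1560.4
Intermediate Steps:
V(d) = d + d/(8 + d) (V(d) = d/(8 + d) + d = d + d/(8 + d))
(-1616 + (1382/1605 - 722/(-840))) + V(53) = (-1616 + (1382/1605 - 722/(-840))) + 53*(9 + 53)/(8 + 53) = (-1616 + (1382*(1/1605) - 722*(-1/840))) + 53*62/61 = (-1616 + (1382/1605 + 361/420)) + 53*(1/61)*62 = (-1616 + 77323/44940) + 3286/61 = -72545717/44940 + 3286/61 = -4277615897/2741340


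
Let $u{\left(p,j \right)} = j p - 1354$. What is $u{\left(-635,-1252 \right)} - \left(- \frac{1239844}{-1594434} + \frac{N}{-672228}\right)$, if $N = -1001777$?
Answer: $\frac{141777864070159397}{178637196492} \approx 7.9366 \cdot 10^{5}$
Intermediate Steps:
$u{\left(p,j \right)} = -1354 + j p$
$u{\left(-635,-1252 \right)} - \left(- \frac{1239844}{-1594434} + \frac{N}{-672228}\right) = \left(-1354 - -795020\right) - \left(- \frac{1239844}{-1594434} - \frac{1001777}{-672228}\right) = \left(-1354 + 795020\right) - \left(\left(-1239844\right) \left(- \frac{1}{1594434}\right) - - \frac{1001777}{672228}\right) = 793666 - \left(\frac{619922}{797217} + \frac{1001777}{672228}\right) = 793666 - \frac{405120860275}{178637196492} = \frac{141777864070159397}{178637196492}$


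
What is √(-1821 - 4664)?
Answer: I*√6485 ≈ 80.53*I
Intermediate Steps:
√(-1821 - 4664) = √(-6485) = I*√6485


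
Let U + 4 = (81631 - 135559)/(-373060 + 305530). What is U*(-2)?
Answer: 72064/11255 ≈ 6.4028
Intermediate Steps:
U = -36032/11255 (U = -4 + (81631 - 135559)/(-373060 + 305530) = -4 - 53928/(-67530) = -4 - 53928*(-1/67530) = -4 + 8988/11255 = -36032/11255 ≈ -3.2014)
U*(-2) = -36032/11255*(-2) = 72064/11255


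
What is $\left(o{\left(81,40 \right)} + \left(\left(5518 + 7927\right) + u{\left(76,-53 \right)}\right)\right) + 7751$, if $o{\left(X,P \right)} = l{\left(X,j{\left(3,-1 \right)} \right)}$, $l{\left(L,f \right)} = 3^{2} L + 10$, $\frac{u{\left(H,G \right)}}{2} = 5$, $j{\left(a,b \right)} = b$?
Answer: $21945$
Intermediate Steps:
$u{\left(H,G \right)} = 10$ ($u{\left(H,G \right)} = 2 \cdot 5 = 10$)
$l{\left(L,f \right)} = 10 + 9 L$ ($l{\left(L,f \right)} = 9 L + 10 = 10 + 9 L$)
$o{\left(X,P \right)} = 10 + 9 X$
$\left(o{\left(81,40 \right)} + \left(\left(5518 + 7927\right) + u{\left(76,-53 \right)}\right)\right) + 7751 = \left(\left(10 + 9 \cdot 81\right) + \left(\left(5518 + 7927\right) + 10\right)\right) + 7751 = \left(\left(10 + 729\right) + \left(13445 + 10\right)\right) + 7751 = \left(739 + 13455\right) + 7751 = 14194 + 7751 = 21945$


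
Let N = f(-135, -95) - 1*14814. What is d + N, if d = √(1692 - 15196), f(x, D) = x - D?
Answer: -14854 + 8*I*√211 ≈ -14854.0 + 116.21*I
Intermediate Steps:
N = -14854 (N = (-135 - 1*(-95)) - 1*14814 = (-135 + 95) - 14814 = -40 - 14814 = -14854)
d = 8*I*√211 (d = √(-13504) = 8*I*√211 ≈ 116.21*I)
d + N = 8*I*√211 - 14854 = -14854 + 8*I*√211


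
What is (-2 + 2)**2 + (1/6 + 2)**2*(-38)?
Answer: -3211/18 ≈ -178.39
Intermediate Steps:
(-2 + 2)**2 + (1/6 + 2)**2*(-38) = 0**2 + (1/6 + 2)**2*(-38) = 0 + (13/6)**2*(-38) = 0 + (169/36)*(-38) = 0 - 3211/18 = -3211/18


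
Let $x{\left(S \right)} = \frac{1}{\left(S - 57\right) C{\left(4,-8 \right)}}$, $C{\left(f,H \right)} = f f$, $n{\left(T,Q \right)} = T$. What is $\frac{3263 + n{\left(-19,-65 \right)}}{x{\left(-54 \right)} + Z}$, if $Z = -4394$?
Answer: $- \frac{5761344}{7803745} \approx -0.73828$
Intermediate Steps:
$C{\left(f,H \right)} = f^{2}$
$x{\left(S \right)} = \frac{1}{16 \left(-57 + S\right)}$ ($x{\left(S \right)} = \frac{1}{\left(S - 57\right) 4^{2}} = \frac{1}{\left(-57 + S\right) 16} = \frac{1}{-57 + S} \frac{1}{16} = \frac{1}{16 \left(-57 + S\right)}$)
$\frac{3263 + n{\left(-19,-65 \right)}}{x{\left(-54 \right)} + Z} = \frac{3263 - 19}{\frac{1}{16 \left(-57 - 54\right)} - 4394} = \frac{3244}{\frac{1}{16 \left(-111\right)} - 4394} = \frac{3244}{\frac{1}{16} \left(- \frac{1}{111}\right) - 4394} = \frac{3244}{- \frac{1}{1776} - 4394} = \frac{3244}{- \frac{7803745}{1776}} = 3244 \left(- \frac{1776}{7803745}\right) = - \frac{5761344}{7803745}$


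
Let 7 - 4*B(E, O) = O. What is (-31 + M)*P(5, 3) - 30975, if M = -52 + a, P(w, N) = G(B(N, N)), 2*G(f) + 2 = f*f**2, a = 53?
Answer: -30960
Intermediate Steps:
B(E, O) = 7/4 - O/4
G(f) = -1 + f**3/2 (G(f) = -1 + (f*f**2)/2 = -1 + f**3/2)
P(w, N) = -1 + (7/4 - N/4)**3/2
M = 1 (M = -52 + 53 = 1)
(-31 + M)*P(5, 3) - 30975 = (-31 + 1)*(-1 - (-7 + 3)**3/128) - 30975 = -30*(-1 - 1/128*(-4)**3) - 30975 = -30*(-1 - 1/128*(-64)) - 30975 = -30*(-1 + 1/2) - 30975 = -30*(-1/2) - 30975 = 15 - 30975 = -30960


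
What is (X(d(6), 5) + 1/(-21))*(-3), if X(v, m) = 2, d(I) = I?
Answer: -41/7 ≈ -5.8571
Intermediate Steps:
(X(d(6), 5) + 1/(-21))*(-3) = (2 + 1/(-21))*(-3) = (2 - 1/21)*(-3) = (41/21)*(-3) = -41/7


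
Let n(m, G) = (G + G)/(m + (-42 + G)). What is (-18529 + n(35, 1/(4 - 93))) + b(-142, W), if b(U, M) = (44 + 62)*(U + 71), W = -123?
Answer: -8129159/312 ≈ -26055.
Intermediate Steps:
b(U, M) = 7526 + 106*U (b(U, M) = 106*(71 + U) = 7526 + 106*U)
n(m, G) = 2*G/(-42 + G + m) (n(m, G) = (2*G)/(-42 + G + m) = 2*G/(-42 + G + m))
(-18529 + n(35, 1/(4 - 93))) + b(-142, W) = (-18529 + 2/((4 - 93)*(-42 + 1/(4 - 93) + 35))) + (7526 + 106*(-142)) = (-18529 + 2/(-89*(-42 + 1/(-89) + 35))) + (7526 - 15052) = (-18529 + 2*(-1/89)/(-42 - 1/89 + 35)) - 7526 = (-18529 + 2*(-1/89)/(-624/89)) - 7526 = (-18529 + 2*(-1/89)*(-89/624)) - 7526 = (-18529 + 1/312) - 7526 = -5781047/312 - 7526 = -8129159/312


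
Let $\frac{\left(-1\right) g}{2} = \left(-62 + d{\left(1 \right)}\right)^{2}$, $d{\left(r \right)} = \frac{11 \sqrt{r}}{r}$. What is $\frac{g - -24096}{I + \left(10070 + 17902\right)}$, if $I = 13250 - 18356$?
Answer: $\frac{3149}{3811} \approx 0.82629$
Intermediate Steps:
$d{\left(r \right)} = \frac{11}{\sqrt{r}}$
$g = -5202$ ($g = - 2 \left(-62 + 11 \frac{1}{\sqrt{1}}\right)^{2} = - 2 \left(-62 + 11 \cdot 1\right)^{2} = - 2 \left(-62 + 11\right)^{2} = - 2 \left(-51\right)^{2} = \left(-2\right) 2601 = -5202$)
$I = -5106$
$\frac{g - -24096}{I + \left(10070 + 17902\right)} = \frac{-5202 - -24096}{-5106 + \left(10070 + 17902\right)} = \frac{-5202 + 24096}{-5106 + 27972} = \frac{18894}{22866} = 18894 \cdot \frac{1}{22866} = \frac{3149}{3811}$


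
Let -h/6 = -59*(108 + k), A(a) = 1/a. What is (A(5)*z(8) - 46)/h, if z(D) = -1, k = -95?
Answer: -77/7670 ≈ -0.010039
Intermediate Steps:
A(a) = 1/a
h = 4602 (h = -(-354)*(108 - 95) = -(-354)*13 = -6*(-767) = 4602)
(A(5)*z(8) - 46)/h = (-1/5 - 46)/4602 = ((⅕)*(-1) - 46)*(1/4602) = (-⅕ - 46)*(1/4602) = -231/5*1/4602 = -77/7670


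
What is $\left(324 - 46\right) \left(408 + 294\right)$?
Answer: $195156$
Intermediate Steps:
$\left(324 - 46\right) \left(408 + 294\right) = 278 \cdot 702 = 195156$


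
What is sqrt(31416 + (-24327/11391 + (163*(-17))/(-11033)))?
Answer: sqrt(190763562541041754)/2464253 ≈ 177.24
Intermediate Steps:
sqrt(31416 + (-24327/11391 + (163*(-17))/(-11033))) = sqrt(31416 + (-24327*1/11391 - 2771*(-1/11033))) = sqrt(31416 + (-8109/3797 + 163/649)) = sqrt(31416 - 4643830/2464253) = sqrt(77412328418/2464253) = sqrt(190763562541041754)/2464253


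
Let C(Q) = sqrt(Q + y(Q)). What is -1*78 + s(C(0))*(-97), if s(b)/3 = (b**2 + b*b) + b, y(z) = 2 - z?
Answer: -1242 - 291*sqrt(2) ≈ -1653.5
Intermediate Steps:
C(Q) = sqrt(2) (C(Q) = sqrt(Q + (2 - Q)) = sqrt(2))
s(b) = 3*b + 6*b**2 (s(b) = 3*((b**2 + b*b) + b) = 3*((b**2 + b**2) + b) = 3*(2*b**2 + b) = 3*(b + 2*b**2) = 3*b + 6*b**2)
-1*78 + s(C(0))*(-97) = -1*78 + (3*sqrt(2)*(1 + 2*sqrt(2)))*(-97) = -78 - 291*sqrt(2)*(1 + 2*sqrt(2))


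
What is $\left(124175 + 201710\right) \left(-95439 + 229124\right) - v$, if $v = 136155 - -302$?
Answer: $43565799768$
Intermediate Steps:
$v = 136457$ ($v = 136155 + 302 = 136457$)
$\left(124175 + 201710\right) \left(-95439 + 229124\right) - v = \left(124175 + 201710\right) \left(-95439 + 229124\right) - 136457 = 325885 \cdot 133685 - 136457 = 43565936225 - 136457 = 43565799768$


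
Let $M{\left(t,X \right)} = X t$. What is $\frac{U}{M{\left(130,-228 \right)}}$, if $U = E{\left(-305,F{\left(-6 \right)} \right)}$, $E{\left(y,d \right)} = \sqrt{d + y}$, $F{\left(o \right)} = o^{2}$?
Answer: $- \frac{i \sqrt{269}}{29640} \approx - 0.00055335 i$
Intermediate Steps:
$U = i \sqrt{269}$ ($U = \sqrt{\left(-6\right)^{2} - 305} = \sqrt{36 - 305} = \sqrt{-269} = i \sqrt{269} \approx 16.401 i$)
$\frac{U}{M{\left(130,-228 \right)}} = \frac{i \sqrt{269}}{\left(-228\right) 130} = \frac{i \sqrt{269}}{-29640} = i \sqrt{269} \left(- \frac{1}{29640}\right) = - \frac{i \sqrt{269}}{29640}$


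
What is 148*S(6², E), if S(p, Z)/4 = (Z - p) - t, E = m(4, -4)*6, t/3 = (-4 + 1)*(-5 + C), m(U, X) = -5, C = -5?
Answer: -92352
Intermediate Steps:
t = 90 (t = 3*((-4 + 1)*(-5 - 5)) = 3*(-3*(-10)) = 3*30 = 90)
E = -30 (E = -5*6 = -30)
S(p, Z) = -360 - 4*p + 4*Z (S(p, Z) = 4*((Z - p) - 1*90) = 4*((Z - p) - 90) = 4*(-90 + Z - p) = -360 - 4*p + 4*Z)
148*S(6², E) = 148*(-360 - 4*6² + 4*(-30)) = 148*(-360 - 4*36 - 120) = 148*(-360 - 144 - 120) = 148*(-624) = -92352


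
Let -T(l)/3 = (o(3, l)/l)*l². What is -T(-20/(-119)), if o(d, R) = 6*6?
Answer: 2160/119 ≈ 18.151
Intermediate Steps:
o(d, R) = 36
T(l) = -108*l (T(l) = -3*36/l*l² = -108*l)
-T(-20/(-119)) = -(-108)*(-20/(-119)) = -(-108)*(-20*(-1/119)) = -(-108)*20/119 = -1*(-2160/119) = 2160/119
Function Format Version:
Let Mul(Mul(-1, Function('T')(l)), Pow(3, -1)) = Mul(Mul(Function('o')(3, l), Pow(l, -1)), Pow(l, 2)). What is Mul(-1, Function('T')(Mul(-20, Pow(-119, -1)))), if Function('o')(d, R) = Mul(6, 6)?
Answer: Rational(2160, 119) ≈ 18.151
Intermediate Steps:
Function('o')(d, R) = 36
Function('T')(l) = Mul(-108, l) (Function('T')(l) = Mul(-3, Mul(Mul(36, Pow(l, -1)), Pow(l, 2))) = Mul(-3, Mul(36, l)) = Mul(-108, l))
Mul(-1, Function('T')(Mul(-20, Pow(-119, -1)))) = Mul(-1, Mul(-108, Mul(-20, Pow(-119, -1)))) = Mul(-1, Mul(-108, Mul(-20, Rational(-1, 119)))) = Mul(-1, Mul(-108, Rational(20, 119))) = Mul(-1, Rational(-2160, 119)) = Rational(2160, 119)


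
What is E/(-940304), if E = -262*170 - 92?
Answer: 5579/117538 ≈ 0.047466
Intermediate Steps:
E = -44632 (E = -44540 - 92 = -44632)
E/(-940304) = -44632/(-940304) = -44632*(-1/940304) = 5579/117538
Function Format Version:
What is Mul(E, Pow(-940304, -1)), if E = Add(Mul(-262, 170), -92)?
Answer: Rational(5579, 117538) ≈ 0.047466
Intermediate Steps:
E = -44632 (E = Add(-44540, -92) = -44632)
Mul(E, Pow(-940304, -1)) = Mul(-44632, Pow(-940304, -1)) = Mul(-44632, Rational(-1, 940304)) = Rational(5579, 117538)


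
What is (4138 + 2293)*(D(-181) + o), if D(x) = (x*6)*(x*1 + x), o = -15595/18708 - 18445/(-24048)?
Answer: 94785501064218769/37490832 ≈ 2.5282e+9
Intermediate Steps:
o = -2496625/37490832 (o = -15595*1/18708 - 18445*(-1/24048) = -15595/18708 + 18445/24048 = -2496625/37490832 ≈ -0.066593)
D(x) = 12*x² (D(x) = (6*x)*(x + x) = (6*x)*(2*x) = 12*x²)
(4138 + 2293)*(D(-181) + o) = (4138 + 2293)*(12*(-181)² - 2496625/37490832) = 6431*(12*32761 - 2496625/37490832) = 6431*(393132 - 2496625/37490832) = 6431*(14738843269199/37490832) = 94785501064218769/37490832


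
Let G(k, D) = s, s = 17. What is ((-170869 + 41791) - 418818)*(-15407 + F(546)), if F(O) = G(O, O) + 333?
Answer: 8249670072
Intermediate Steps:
G(k, D) = 17
F(O) = 350 (F(O) = 17 + 333 = 350)
((-170869 + 41791) - 418818)*(-15407 + F(546)) = ((-170869 + 41791) - 418818)*(-15407 + 350) = (-129078 - 418818)*(-15057) = -547896*(-15057) = 8249670072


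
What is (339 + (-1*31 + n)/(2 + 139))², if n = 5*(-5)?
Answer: 2279394049/19881 ≈ 1.1465e+5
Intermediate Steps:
n = -25
(339 + (-1*31 + n)/(2 + 139))² = (339 + (-1*31 - 25)/(2 + 139))² = (339 + (-31 - 25)/141)² = (339 - 56*1/141)² = (339 - 56/141)² = (47743/141)² = 2279394049/19881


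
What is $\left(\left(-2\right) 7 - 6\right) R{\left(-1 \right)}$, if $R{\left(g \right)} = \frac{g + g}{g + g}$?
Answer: $-20$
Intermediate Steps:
$R{\left(g \right)} = 1$ ($R{\left(g \right)} = \frac{2 g}{2 g} = 2 g \frac{1}{2 g} = 1$)
$\left(\left(-2\right) 7 - 6\right) R{\left(-1 \right)} = \left(\left(-2\right) 7 - 6\right) 1 = \left(-14 - 6\right) 1 = \left(-20\right) 1 = -20$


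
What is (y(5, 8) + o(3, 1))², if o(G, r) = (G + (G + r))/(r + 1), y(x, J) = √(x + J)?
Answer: 101/4 + 7*√13 ≈ 50.489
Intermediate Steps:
y(x, J) = √(J + x)
o(G, r) = (r + 2*G)/(1 + r)
(y(5, 8) + o(3, 1))² = (√(8 + 5) + (1 + 2*3)/(1 + 1))² = (√13 + (1 + 6)/2)² = (√13 + (½)*7)² = (√13 + 7/2)² = (7/2 + √13)²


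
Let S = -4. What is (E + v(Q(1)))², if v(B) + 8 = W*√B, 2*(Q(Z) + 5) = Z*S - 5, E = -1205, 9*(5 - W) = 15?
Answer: 13241371/9 - 12130*I*√38/3 ≈ 1.4713e+6 - 24925.0*I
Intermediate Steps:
W = 10/3 (W = 5 - ⅑*15 = 5 - 5/3 = 10/3 ≈ 3.3333)
Q(Z) = -15/2 - 2*Z (Q(Z) = -5 + (Z*(-4) - 5)/2 = -5 + (-4*Z - 5)/2 = -5 + (-5 - 4*Z)/2 = -5 + (-5/2 - 2*Z) = -15/2 - 2*Z)
v(B) = -8 + 10*√B/3
(E + v(Q(1)))² = (-1205 + (-8 + 10*√(-15/2 - 2*1)/3))² = (-1205 + (-8 + 10*√(-15/2 - 2)/3))² = (-1205 + (-8 + 10*√(-19/2)/3))² = (-1205 + (-8 + 10*(I*√38/2)/3))² = (-1205 + (-8 + 5*I*√38/3))² = (-1213 + 5*I*√38/3)²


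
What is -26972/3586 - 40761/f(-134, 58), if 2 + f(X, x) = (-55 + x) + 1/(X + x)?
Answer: -168346406/4075 ≈ -41312.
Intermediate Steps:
f(X, x) = -57 + x + 1/(X + x) (f(X, x) = -2 + ((-55 + x) + 1/(X + x)) = -2 + (-55 + x + 1/(X + x)) = -57 + x + 1/(X + x))
-26972/3586 - 40761/f(-134, 58) = -26972/3586 - 40761*(-134 + 58)/(1 + 58² - 57*(-134) - 57*58 - 134*58) = -26972*1/3586 - 40761*(-76/(1 + 3364 + 7638 - 3306 - 7772)) = -1226/163 - 40761/((-1/76*(-75))) = -1226/163 - 40761/75/76 = -1226/163 - 40761*76/75 = -1226/163 - 1032612/25 = -168346406/4075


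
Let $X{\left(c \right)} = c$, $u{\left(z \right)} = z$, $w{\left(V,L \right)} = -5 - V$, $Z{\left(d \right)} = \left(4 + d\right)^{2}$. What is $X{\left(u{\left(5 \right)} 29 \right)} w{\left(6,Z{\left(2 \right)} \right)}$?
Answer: $-1595$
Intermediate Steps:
$X{\left(u{\left(5 \right)} 29 \right)} w{\left(6,Z{\left(2 \right)} \right)} = 5 \cdot 29 \left(-5 - 6\right) = 145 \left(-5 - 6\right) = 145 \left(-11\right) = -1595$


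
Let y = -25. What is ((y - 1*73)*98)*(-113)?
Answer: 1085252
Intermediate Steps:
((y - 1*73)*98)*(-113) = ((-25 - 1*73)*98)*(-113) = ((-25 - 73)*98)*(-113) = -98*98*(-113) = -9604*(-113) = 1085252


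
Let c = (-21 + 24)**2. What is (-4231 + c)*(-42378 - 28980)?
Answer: 301273476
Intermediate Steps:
c = 9 (c = 3**2 = 9)
(-4231 + c)*(-42378 - 28980) = (-4231 + 9)*(-42378 - 28980) = -4222*(-71358) = 301273476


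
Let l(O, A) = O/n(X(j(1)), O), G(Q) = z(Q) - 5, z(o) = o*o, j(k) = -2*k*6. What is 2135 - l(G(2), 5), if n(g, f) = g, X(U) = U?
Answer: 25619/12 ≈ 2134.9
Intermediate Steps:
j(k) = -12*k
z(o) = o²
G(Q) = -5 + Q² (G(Q) = Q² - 5 = -5 + Q²)
l(O, A) = -O/12 (l(O, A) = O/((-12*1)) = O/(-12) = O*(-1/12) = -O/12)
2135 - l(G(2), 5) = 2135 - (-1)*(-5 + 2²)/12 = 2135 - (-1)*(-5 + 4)/12 = 2135 - (-1)*(-1)/12 = 2135 - 1*1/12 = 2135 - 1/12 = 25619/12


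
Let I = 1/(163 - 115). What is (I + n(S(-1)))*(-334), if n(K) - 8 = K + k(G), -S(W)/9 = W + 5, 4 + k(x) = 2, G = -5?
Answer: 240313/24 ≈ 10013.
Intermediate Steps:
k(x) = -2 (k(x) = -4 + 2 = -2)
S(W) = -45 - 9*W (S(W) = -9*(W + 5) = -9*(5 + W) = -45 - 9*W)
n(K) = 6 + K (n(K) = 8 + (K - 2) = 8 + (-2 + K) = 6 + K)
I = 1/48 ≈ 0.020833
(I + n(S(-1)))*(-334) = (1/48 + (6 + (-45 - 9*(-1))))*(-334) = (1/48 + (6 + (-45 + 9)))*(-334) = (1/48 + (6 - 36))*(-334) = (1/48 - 30)*(-334) = -1439/48*(-334) = 240313/24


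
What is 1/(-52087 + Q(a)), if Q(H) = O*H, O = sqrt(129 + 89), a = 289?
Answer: -52087/2694847991 - 289*sqrt(218)/2694847991 ≈ -2.0912e-5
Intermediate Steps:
O = sqrt(218) ≈ 14.765
Q(H) = H*sqrt(218) (Q(H) = sqrt(218)*H = H*sqrt(218))
1/(-52087 + Q(a)) = 1/(-52087 + 289*sqrt(218))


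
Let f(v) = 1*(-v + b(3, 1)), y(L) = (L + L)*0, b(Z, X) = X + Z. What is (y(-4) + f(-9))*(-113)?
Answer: -1469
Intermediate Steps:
y(L) = 0 (y(L) = (2*L)*0 = 0)
f(v) = 4 - v (f(v) = 1*(-v + (1 + 3)) = 1*(-v + 4) = 1*(4 - v) = 4 - v)
(y(-4) + f(-9))*(-113) = (0 + (4 - 1*(-9)))*(-113) = (0 + (4 + 9))*(-113) = (0 + 13)*(-113) = 13*(-113) = -1469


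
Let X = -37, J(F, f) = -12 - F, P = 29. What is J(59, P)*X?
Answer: 2627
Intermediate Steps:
J(59, P)*X = (-12 - 1*59)*(-37) = (-12 - 59)*(-37) = -71*(-37) = 2627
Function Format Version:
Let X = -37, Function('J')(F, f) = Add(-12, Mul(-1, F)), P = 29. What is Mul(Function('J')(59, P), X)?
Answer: 2627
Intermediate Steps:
Mul(Function('J')(59, P), X) = Mul(Add(-12, Mul(-1, 59)), -37) = Mul(Add(-12, -59), -37) = Mul(-71, -37) = 2627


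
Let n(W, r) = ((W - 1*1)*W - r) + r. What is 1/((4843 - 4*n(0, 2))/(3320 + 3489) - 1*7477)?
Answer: -6809/50906050 ≈ -0.00013376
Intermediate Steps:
n(W, r) = W*(-1 + W) (n(W, r) = ((W - 1)*W - r) + r = ((-1 + W)*W - r) + r = (W*(-1 + W) - r) + r = (-r + W*(-1 + W)) + r = W*(-1 + W))
1/((4843 - 4*n(0, 2))/(3320 + 3489) - 1*7477) = 1/((4843 - 0*(-1 + 0))/(3320 + 3489) - 1*7477) = 1/((4843 - 0*(-1))/6809 - 7477) = 1/((4843 - 4*0)*(1/6809) - 7477) = 1/((4843 + 0)*(1/6809) - 7477) = 1/(4843*(1/6809) - 7477) = 1/(4843/6809 - 7477) = 1/(-50906050/6809) = -6809/50906050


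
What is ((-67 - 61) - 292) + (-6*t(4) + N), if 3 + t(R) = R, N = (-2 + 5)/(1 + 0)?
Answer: -423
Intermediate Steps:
N = 3 (N = 3/1 = 3*1 = 3)
t(R) = -3 + R
((-67 - 61) - 292) + (-6*t(4) + N) = ((-67 - 61) - 292) + (-6*(-3 + 4) + 3) = (-128 - 292) + (-6*1 + 3) = -420 + (-6 + 3) = -420 - 3 = -423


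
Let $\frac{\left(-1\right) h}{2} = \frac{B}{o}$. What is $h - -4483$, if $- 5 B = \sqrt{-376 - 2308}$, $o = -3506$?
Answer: $4483 - \frac{2 i \sqrt{671}}{8765} \approx 4483.0 - 0.0059107 i$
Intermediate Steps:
$B = - \frac{2 i \sqrt{671}}{5}$ ($B = - \frac{\sqrt{-376 - 2308}}{5} = - \frac{\sqrt{-2684}}{5} = - \frac{2 i \sqrt{671}}{5} \approx - 10.361 i$)
$h = - \frac{2 i \sqrt{671}}{8765}$ ($h = - 2 \frac{\left(- \frac{2}{5}\right) i \sqrt{671}}{-3506} = - 2 - \frac{2 i \sqrt{671}}{5} \left(- \frac{1}{3506}\right) = - 2 \frac{i \sqrt{671}}{8765} = - \frac{2 i \sqrt{671}}{8765} \approx - 0.0059107 i$)
$h - -4483 = - \frac{2 i \sqrt{671}}{8765} - -4483 = - \frac{2 i \sqrt{671}}{8765} + 4483 = 4483 - \frac{2 i \sqrt{671}}{8765}$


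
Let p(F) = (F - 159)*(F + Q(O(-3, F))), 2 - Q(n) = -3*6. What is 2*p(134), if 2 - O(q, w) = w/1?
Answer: -7700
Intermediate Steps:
O(q, w) = 2 - w (O(q, w) = 2 - w/1 = 2 - w)
Q(n) = 20 (Q(n) = 2 - (-3)*6 = 2 - 1*(-18) = 2 + 18 = 20)
p(F) = (-159 + F)*(20 + F) (p(F) = (F - 159)*(F + 20) = (-159 + F)*(20 + F))
2*p(134) = 2*(-3180 + 134² - 139*134) = 2*(-3180 + 17956 - 18626) = 2*(-3850) = -7700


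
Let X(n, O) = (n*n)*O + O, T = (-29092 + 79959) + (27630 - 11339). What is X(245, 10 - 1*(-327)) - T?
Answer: 20161604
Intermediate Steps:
T = 67158 (T = 50867 + 16291 = 67158)
X(n, O) = O + O*n² (X(n, O) = n²*O + O = O*n² + O = O + O*n²)
X(245, 10 - 1*(-327)) - T = (10 - 1*(-327))*(1 + 245²) - 1*67158 = (10 + 327)*(1 + 60025) - 67158 = 337*60026 - 67158 = 20228762 - 67158 = 20161604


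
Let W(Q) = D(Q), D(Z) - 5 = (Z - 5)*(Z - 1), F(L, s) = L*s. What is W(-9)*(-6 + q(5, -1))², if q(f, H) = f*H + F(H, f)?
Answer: 37120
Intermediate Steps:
D(Z) = 5 + (-1 + Z)*(-5 + Z) (D(Z) = 5 + (Z - 5)*(Z - 1) = 5 + (-5 + Z)*(-1 + Z) = 5 + (-1 + Z)*(-5 + Z))
q(f, H) = 2*H*f (q(f, H) = f*H + H*f = H*f + H*f = 2*H*f)
W(Q) = 10 + Q² - 6*Q
W(-9)*(-6 + q(5, -1))² = (10 + (-9)² - 6*(-9))*(-6 + 2*(-1)*5)² = (10 + 81 + 54)*(-6 - 10)² = 145*(-16)² = 145*256 = 37120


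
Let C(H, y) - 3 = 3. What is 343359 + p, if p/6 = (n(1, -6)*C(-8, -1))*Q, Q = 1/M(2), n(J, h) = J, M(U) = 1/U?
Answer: 343431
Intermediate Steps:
C(H, y) = 6 (C(H, y) = 3 + 3 = 6)
Q = 2 (Q = 1/(1/2) = 1/(½) = 2)
p = 72 (p = 6*((1*6)*2) = 6*(6*2) = 6*12 = 72)
343359 + p = 343359 + 72 = 343431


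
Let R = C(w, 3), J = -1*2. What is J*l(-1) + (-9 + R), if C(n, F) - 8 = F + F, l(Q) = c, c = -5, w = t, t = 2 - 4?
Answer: 15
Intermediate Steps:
J = -2
t = -2
w = -2
l(Q) = -5
C(n, F) = 8 + 2*F (C(n, F) = 8 + (F + F) = 8 + 2*F)
R = 14 (R = 8 + 2*3 = 8 + 6 = 14)
J*l(-1) + (-9 + R) = -2*(-5) + (-9 + 14) = 10 + 5 = 15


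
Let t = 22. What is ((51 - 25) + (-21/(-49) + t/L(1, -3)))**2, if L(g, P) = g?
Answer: 114921/49 ≈ 2345.3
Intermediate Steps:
((51 - 25) + (-21/(-49) + t/L(1, -3)))**2 = ((51 - 25) + (-21/(-49) + 22/1))**2 = (26 + (-21*(-1/49) + 22*1))**2 = (26 + (3/7 + 22))**2 = (26 + 157/7)**2 = (339/7)**2 = 114921/49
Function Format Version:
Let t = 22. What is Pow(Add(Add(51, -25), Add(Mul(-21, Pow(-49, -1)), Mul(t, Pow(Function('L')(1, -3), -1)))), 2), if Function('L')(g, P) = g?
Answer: Rational(114921, 49) ≈ 2345.3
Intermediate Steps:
Pow(Add(Add(51, -25), Add(Mul(-21, Pow(-49, -1)), Mul(t, Pow(Function('L')(1, -3), -1)))), 2) = Pow(Add(Add(51, -25), Add(Mul(-21, Pow(-49, -1)), Mul(22, Pow(1, -1)))), 2) = Pow(Add(26, Add(Mul(-21, Rational(-1, 49)), Mul(22, 1))), 2) = Pow(Add(26, Add(Rational(3, 7), 22)), 2) = Pow(Add(26, Rational(157, 7)), 2) = Pow(Rational(339, 7), 2) = Rational(114921, 49)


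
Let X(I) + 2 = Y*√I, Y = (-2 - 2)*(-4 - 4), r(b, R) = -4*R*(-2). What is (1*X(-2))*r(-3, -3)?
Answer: 48 - 768*I*√2 ≈ 48.0 - 1086.1*I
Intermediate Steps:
r(b, R) = 8*R
Y = 32 (Y = -4*(-8) = 32)
X(I) = -2 + 32*√I
(1*X(-2))*r(-3, -3) = (1*(-2 + 32*√(-2)))*(8*(-3)) = (1*(-2 + 32*(I*√2)))*(-24) = (1*(-2 + 32*I*√2))*(-24) = (-2 + 32*I*√2)*(-24) = 48 - 768*I*√2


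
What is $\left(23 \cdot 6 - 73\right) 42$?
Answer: $2730$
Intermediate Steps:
$\left(23 \cdot 6 - 73\right) 42 = \left(138 - 73\right) 42 = 65 \cdot 42 = 2730$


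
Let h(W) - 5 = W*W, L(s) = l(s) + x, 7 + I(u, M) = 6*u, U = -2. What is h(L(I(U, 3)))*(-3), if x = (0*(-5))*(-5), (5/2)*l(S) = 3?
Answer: -483/25 ≈ -19.320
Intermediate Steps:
l(S) = 6/5 (l(S) = (⅖)*3 = 6/5)
I(u, M) = -7 + 6*u
x = 0 (x = 0*(-5) = 0)
L(s) = 6/5 (L(s) = 6/5 + 0 = 6/5)
h(W) = 5 + W² (h(W) = 5 + W*W = 5 + W²)
h(L(I(U, 3)))*(-3) = (5 + (6/5)²)*(-3) = (5 + 36/25)*(-3) = (161/25)*(-3) = -483/25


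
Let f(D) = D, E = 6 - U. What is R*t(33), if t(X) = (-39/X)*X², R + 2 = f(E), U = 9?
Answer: 6435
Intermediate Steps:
E = -3 (E = 6 - 1*9 = 6 - 9 = -3)
R = -5 (R = -2 - 3 = -5)
t(X) = -39*X
R*t(33) = -(-195)*33 = -5*(-1287) = 6435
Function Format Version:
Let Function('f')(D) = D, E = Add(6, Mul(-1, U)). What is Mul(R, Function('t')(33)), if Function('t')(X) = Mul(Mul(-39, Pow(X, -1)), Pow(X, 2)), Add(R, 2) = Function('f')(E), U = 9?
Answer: 6435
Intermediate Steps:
E = -3 (E = Add(6, Mul(-1, 9)) = Add(6, -9) = -3)
R = -5 (R = Add(-2, -3) = -5)
Function('t')(X) = Mul(-39, X)
Mul(R, Function('t')(33)) = Mul(-5, Mul(-39, 33)) = Mul(-5, -1287) = 6435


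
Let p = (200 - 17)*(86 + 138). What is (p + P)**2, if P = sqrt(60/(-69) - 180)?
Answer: 38647909312/23 + 655872*I*sqrt(1495)/23 ≈ 1.6803e+9 + 1.1026e+6*I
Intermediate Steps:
p = 40992 (p = 183*224 = 40992)
P = 8*I*sqrt(1495)/23 (P = sqrt(60*(-1/69) - 180) = sqrt(-20/23 - 180) = sqrt(-4160/23) = 8*I*sqrt(1495)/23 ≈ 13.449*I)
(p + P)**2 = (40992 + 8*I*sqrt(1495)/23)**2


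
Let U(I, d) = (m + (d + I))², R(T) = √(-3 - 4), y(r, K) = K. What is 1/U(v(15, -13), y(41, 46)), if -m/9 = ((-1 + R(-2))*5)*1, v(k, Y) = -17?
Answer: I/(-8699*I + 6660*√7) ≈ -2.2527e-5 + 4.563e-5*I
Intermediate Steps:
R(T) = I*√7 (R(T) = √(-7) = I*√7)
m = 45 - 45*I*√7 (m = -9*(-1 + I*√7)*5 = -9*(-5 + 5*I*√7) = 45 - 45*I*√7 ≈ 45.0 - 119.06*I)
U(I, d) = (45 + I + d - 45*I*√7)² (U(I, d) = ((45 - 45*I*√7) + (d + I))² = ((45 - 45*I*√7) + (I + d))² = (45 + I + d - 45*I*√7)²)
1/U(v(15, -13), y(41, 46)) = 1/((45 - 17 + 46 - 45*I*√7)²) = 1/((74 - 45*I*√7)²) = (74 - 45*I*√7)⁻²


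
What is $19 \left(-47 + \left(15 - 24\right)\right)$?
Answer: $-1064$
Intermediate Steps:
$19 \left(-47 + \left(15 - 24\right)\right) = 19 \left(-47 - 9\right) = 19 \left(-56\right) = -1064$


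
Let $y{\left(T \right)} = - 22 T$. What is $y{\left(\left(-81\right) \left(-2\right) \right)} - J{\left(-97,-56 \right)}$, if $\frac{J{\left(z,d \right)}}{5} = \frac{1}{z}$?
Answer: $- \frac{345703}{97} \approx -3563.9$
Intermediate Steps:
$J{\left(z,d \right)} = \frac{5}{z}$
$y{\left(\left(-81\right) \left(-2\right) \right)} - J{\left(-97,-56 \right)} = - 22 \left(\left(-81\right) \left(-2\right)\right) - \frac{5}{-97} = \left(-22\right) 162 - 5 \left(- \frac{1}{97}\right) = -3564 - - \frac{5}{97} = -3564 + \frac{5}{97} = - \frac{345703}{97}$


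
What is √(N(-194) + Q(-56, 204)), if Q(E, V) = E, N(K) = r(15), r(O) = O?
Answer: I*√41 ≈ 6.4031*I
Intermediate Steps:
N(K) = 15
√(N(-194) + Q(-56, 204)) = √(15 - 56) = √(-41) = I*√41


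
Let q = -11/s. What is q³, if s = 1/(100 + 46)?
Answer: -4142253016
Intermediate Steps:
s = 1/146 ≈ 0.0068493
q = -1606 (q = -11/1/146 = -11*146 = -1606)
q³ = (-1606)³ = -4142253016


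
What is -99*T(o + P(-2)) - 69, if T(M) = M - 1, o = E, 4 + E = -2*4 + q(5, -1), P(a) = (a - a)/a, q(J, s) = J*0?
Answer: 1218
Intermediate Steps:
q(J, s) = 0
P(a) = 0 (P(a) = 0/a = 0)
E = -12 (E = -4 + (-2*4 + 0) = -4 + (-8 + 0) = -4 - 8 = -12)
o = -12
T(M) = -1 + M
-99*T(o + P(-2)) - 69 = -99*(-1 + (-12 + 0)) - 69 = -99*(-1 - 12) - 69 = -99*(-13) - 69 = 1287 - 69 = 1218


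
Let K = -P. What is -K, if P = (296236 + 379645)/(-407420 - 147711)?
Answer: -675881/555131 ≈ -1.2175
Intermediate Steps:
P = -675881/555131 (P = 675881/(-555131) = 675881*(-1/555131) = -675881/555131 ≈ -1.2175)
K = 675881/555131 (K = -1*(-675881/555131) = 675881/555131 ≈ 1.2175)
-K = -1*675881/555131 = -675881/555131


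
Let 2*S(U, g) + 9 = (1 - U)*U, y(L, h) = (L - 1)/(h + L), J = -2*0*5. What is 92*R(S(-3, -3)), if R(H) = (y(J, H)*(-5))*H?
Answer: 460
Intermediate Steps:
J = 0 (J = 0*5 = 0)
y(L, h) = (-1 + L)/(L + h)
S(U, g) = -9/2 + U*(1 - U)/2 (S(U, g) = -9/2 + ((1 - U)*U)/2 = -9/2 + (U*(1 - U))/2 = -9/2 + U*(1 - U)/2)
R(H) = 5 (R(H) = (((-1 + 0)/(0 + H))*(-5))*H = ((-1/H)*(-5))*H = (-1/H*(-5))*H = (5/H)*H = 5)
92*R(S(-3, -3)) = 92*5 = 460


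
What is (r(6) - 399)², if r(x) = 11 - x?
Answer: 155236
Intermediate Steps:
(r(6) - 399)² = ((11 - 1*6) - 399)² = ((11 - 6) - 399)² = (5 - 399)² = (-394)² = 155236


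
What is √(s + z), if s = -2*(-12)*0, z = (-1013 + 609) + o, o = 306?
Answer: 7*I*√2 ≈ 9.8995*I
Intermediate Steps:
z = -98 (z = (-1013 + 609) + 306 = -404 + 306 = -98)
s = 0 (s = 24*0 = 0)
√(s + z) = √(0 - 98) = √(-98) = 7*I*√2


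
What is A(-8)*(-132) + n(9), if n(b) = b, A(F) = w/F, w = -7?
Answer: -213/2 ≈ -106.50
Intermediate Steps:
A(F) = -7/F
A(-8)*(-132) + n(9) = -7/(-8)*(-132) + 9 = -7*(-⅛)*(-132) + 9 = (7/8)*(-132) + 9 = -231/2 + 9 = -213/2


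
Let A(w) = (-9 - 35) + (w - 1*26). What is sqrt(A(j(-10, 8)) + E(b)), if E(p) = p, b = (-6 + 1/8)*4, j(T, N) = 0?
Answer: I*sqrt(374)/2 ≈ 9.6695*I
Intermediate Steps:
b = -47/2 (b = (-6 + 1/8)*4 = -47/8*4 = -47/2 ≈ -23.500)
A(w) = -70 + w (A(w) = -44 + (w - 26) = -44 + (-26 + w) = -70 + w)
sqrt(A(j(-10, 8)) + E(b)) = sqrt((-70 + 0) - 47/2) = sqrt(-70 - 47/2) = sqrt(-187/2) = I*sqrt(374)/2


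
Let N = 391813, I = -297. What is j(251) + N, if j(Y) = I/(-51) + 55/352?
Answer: 213149525/544 ≈ 3.9182e+5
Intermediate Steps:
j(Y) = 3253/544 (j(Y) = -297/(-51) + 55/352 = -297*(-1/51) + 55*(1/352) = 99/17 + 5/32 = 3253/544)
j(251) + N = 3253/544 + 391813 = 213149525/544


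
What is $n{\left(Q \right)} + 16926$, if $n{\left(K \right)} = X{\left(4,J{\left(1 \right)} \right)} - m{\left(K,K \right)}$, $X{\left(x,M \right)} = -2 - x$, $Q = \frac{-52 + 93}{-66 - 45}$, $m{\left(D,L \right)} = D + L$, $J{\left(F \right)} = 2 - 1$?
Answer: $\frac{1878202}{111} \approx 16921.0$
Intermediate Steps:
$J{\left(F \right)} = 1$ ($J{\left(F \right)} = 2 - 1 = 1$)
$Q = - \frac{41}{111}$ ($Q = \frac{41}{-111} = 41 \left(- \frac{1}{111}\right) = - \frac{41}{111} \approx -0.36937$)
$n{\left(K \right)} = -6 - 2 K$ ($n{\left(K \right)} = \left(-2 - 4\right) - \left(K + K\right) = \left(-2 - 4\right) - 2 K = -6 - 2 K$)
$n{\left(Q \right)} + 16926 = \left(-6 - - \frac{82}{111}\right) + 16926 = \left(-6 + \frac{82}{111}\right) + 16926 = - \frac{584}{111} + 16926 = \frac{1878202}{111}$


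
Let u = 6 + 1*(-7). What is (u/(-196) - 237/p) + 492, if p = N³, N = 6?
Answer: 1731923/3528 ≈ 490.91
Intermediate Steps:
u = -1 (u = 6 - 7 = -1)
p = 216 (p = 6³ = 216)
(u/(-196) - 237/p) + 492 = (-1/(-196) - 237/216) + 492 = (-1*(-1/196) - 237*1/216) + 492 = (1/196 - 79/72) + 492 = -3853/3528 + 492 = 1731923/3528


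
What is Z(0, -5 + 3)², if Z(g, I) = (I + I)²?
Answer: 256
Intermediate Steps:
Z(g, I) = 4*I² (Z(g, I) = (2*I)² = 4*I²)
Z(0, -5 + 3)² = (4*(-5 + 3)²)² = (4*(-2)²)² = (4*4)² = 16² = 256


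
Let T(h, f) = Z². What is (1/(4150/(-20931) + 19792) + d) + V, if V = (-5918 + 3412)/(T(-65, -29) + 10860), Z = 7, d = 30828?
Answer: 139316439243217771/4519186361618 ≈ 30828.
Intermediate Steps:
T(h, f) = 49 (T(h, f) = 7² = 49)
V = -2506/10909 (V = (-5918 + 3412)/(49 + 10860) = -2506/10909 ≈ -0.22972)
(1/(4150/(-20931) + 19792) + d) + V = (1/(4150/(-20931) + 19792) + 30828) - 2506/10909 = (1/(4150*(-1/20931) + 19792) + 30828) - 2506/10909 = (1/(-4150/20931 + 19792) + 30828) - 2506/10909 = (1/(414262202/20931) + 30828) - 2506/10909 = (20931/414262202 + 30828) - 2506/10909 = 12770875184187/414262202 - 2506/10909 = 139316439243217771/4519186361618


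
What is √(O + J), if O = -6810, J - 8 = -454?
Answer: 2*I*√1814 ≈ 85.182*I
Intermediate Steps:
J = -446 (J = 8 - 454 = -446)
√(O + J) = √(-6810 - 446) = √(-7256) = 2*I*√1814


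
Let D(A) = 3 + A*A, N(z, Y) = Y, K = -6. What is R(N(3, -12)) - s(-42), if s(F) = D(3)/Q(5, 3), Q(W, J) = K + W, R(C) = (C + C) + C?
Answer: -24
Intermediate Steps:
R(C) = 3*C (R(C) = 2*C + C = 3*C)
Q(W, J) = -6 + W
D(A) = 3 + A**2
s(F) = -12 (s(F) = (3 + 3**2)/(-6 + 5) = (3 + 9)/(-1) = 12*(-1) = -12)
R(N(3, -12)) - s(-42) = 3*(-12) - 1*(-12) = -36 + 12 = -24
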